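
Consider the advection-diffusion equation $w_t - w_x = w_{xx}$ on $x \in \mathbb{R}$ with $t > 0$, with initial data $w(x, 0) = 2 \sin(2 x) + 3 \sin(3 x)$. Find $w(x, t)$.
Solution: Moving frame: $\eta = x + t$, $\sigma = t$, $w = u(\eta,\sigma)$, so $w_t = u_{\sigma} + u_{\eta}$ and $w_{xx} = u_{\eta\eta}$.
Hence $w_t - w_x = u_{\sigma}$ and the PDE becomes the heat equation $u_{\sigma} = u_{\eta\eta}$ on $\eta \in \mathbb{R}$.
Initial data: $u(\eta,0) = w(\eta,0) = 2 \sin(2 \eta) + 3 \sin(3 \eta)$. Each mode $\sin(n\eta)$ decays as $e^{-n^2\sigma}$ on $\mathbb{R}$, so $u(\eta,\sigma) = \sum c_n e^{-n^2\sigma} \sin(n\eta)$ with $c_2=2, c_3=3$: $u(\eta,\sigma) = 2 e^{-4 \sigma} \sin(2 \eta) + 3 e^{-9 \sigma} \sin(3 \eta)$.
Substituting back: $w(x,t) = u(x + t, t)$.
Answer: $w(x, t) = 2 e^{-4 t} \sin(2 t + 2 x) + 3 e^{-9 t} \sin(3 t + 3 x)$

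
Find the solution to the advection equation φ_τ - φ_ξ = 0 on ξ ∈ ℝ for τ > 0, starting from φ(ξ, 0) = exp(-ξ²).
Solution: By characteristics (dξ/dτ = -1), φ(ξ,τ) = f(ξ + τ) with f = φ(·, 0).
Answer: φ(ξ, τ) = exp(-(ξ + τ)²)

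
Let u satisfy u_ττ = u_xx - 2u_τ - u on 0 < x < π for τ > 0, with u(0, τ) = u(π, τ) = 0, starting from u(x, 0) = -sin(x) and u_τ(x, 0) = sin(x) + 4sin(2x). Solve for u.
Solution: Substitute u = exp(-τ)w, i.e. w = exp(τ)u.
By the product rule, u_τ = exp(-τ)(w_τ - w), u_ττ = exp(-τ)(w_ττ - 2w_τ + w), u_xx = exp(-τ)w_xx.
Substituting into the PDE and dividing by exp(-τ): w_ττ - 2w_τ + w = w_xx - 2(w_τ - w) - w.
The lower-order terms cancel, leaving the standard wave equation w_ττ = w_xx.
Initial data for w: w(x,0) = u(x,0) = -sin(x); w_τ(x,0) = u_τ(x,0) + u(x,0) = 4sin(2x). The boundary conditions carry over: w(0,τ) = w(π,τ) = 0.
Solve for w:
  Using separation of variables w = X(x)T(τ):
  Eigenfunctions: sin(nx), n = 1, 2, 3, ...
  General solution: w(x, τ) = Σ [A_n cos(n τ) + B_n sin(n τ)] sin(nx)
  From w(x,0) = -sin(x): A_1=-1. From w_τ(x,0) = 4sin(2x), using w_τ(x,0) = Σ ω_n B_n sin(nx) with ω_n = n: B_2 = 4/2 = 2.
Hence w(x,τ) = -sin(x)cos(τ) + 2sin(2x)sin(2τ).
Transform back: u(x,τ) = exp(-τ)w(x,τ).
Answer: u(x, τ) = -exp(-τ)sin(x)cos(τ) + 2exp(-τ)sin(2x)sin(2τ)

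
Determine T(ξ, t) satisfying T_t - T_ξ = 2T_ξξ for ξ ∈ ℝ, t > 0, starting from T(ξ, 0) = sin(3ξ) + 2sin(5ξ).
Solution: Change to a moving frame: let η = ξ + t, σ = t and write T(ξ,t) = u(η,σ).
By the chain rule T_t = u_σ + u_η, T_ξ = u_η, T_ξξ = u_ηη.
Then T_t - T_ξ = u_σ: the advection term cancels and the PDE becomes the heat equation u_σ = 2u_ηη on η ∈ ℝ.
Initial data: u(η,0) = T(η,0) = sin(3η) + 2sin(5η).
On η ∈ ℝ each mode satisfies (sin(nη))″ = -n² sin(nη), so exp(-2n²σ) sin(nη) solves the heat equation; by superposition u(η,σ) = Σ c_n exp(-2n²σ) sin(nη).
Reading off the coefficients: c_3=1, c_5=2, so u(η,σ) = exp(-18σ)sin(3η) + 2exp(-50σ)sin(5η).
Substituting back η = ξ + t, σ = t: T(ξ,t) = u(ξ + t, t).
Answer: T(ξ, t) = exp(-18t)sin(3t + 3ξ) + 2exp(-50t)sin(5t + 5ξ)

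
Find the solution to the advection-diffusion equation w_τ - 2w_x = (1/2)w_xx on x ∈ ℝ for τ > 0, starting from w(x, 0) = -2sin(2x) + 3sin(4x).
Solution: Moving frame: η = x + 2τ, σ = τ, w = u(η,σ), so w_τ = u_σ + 2u_η and w_xx = u_ηη.
Hence w_τ - 2w_x = u_σ and the PDE becomes the heat equation u_σ = (1/2)u_ηη on η ∈ ℝ.
Initial data: u(η,0) = w(η,0) = -2sin(2η) + 3sin(4η). Each mode sin(nη) decays as exp(-n²σ/2) on ℝ, so u(η,σ) = Σ c_n exp(-n²σ/2) sin(nη) with c_2=-2, c_4=3: u(η,σ) = -2exp(-2σ)sin(2η) + 3exp(-8σ)sin(4η).
Substituting back: w(x,τ) = u(x + 2τ, τ).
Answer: w(x, τ) = -2exp(-2τ)sin(2x + 4τ) + 3exp(-8τ)sin(4x + 8τ)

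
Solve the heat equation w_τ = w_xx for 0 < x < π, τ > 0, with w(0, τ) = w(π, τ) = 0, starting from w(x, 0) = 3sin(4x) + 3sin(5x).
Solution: Using separation of variables w = X(x)T(τ):
Eigenfunctions: sin(nx), n = 1, 2, 3, ...
General solution: w(x, τ) = Σ c_n sin(nx) exp(-n² τ)
Matching w(x,0) = 3sin(4x) + 3sin(5x) term by term: c_4=3, c_5=3.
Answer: w(x, τ) = 3exp(-16τ)sin(4x) + 3exp(-25τ)sin(5x)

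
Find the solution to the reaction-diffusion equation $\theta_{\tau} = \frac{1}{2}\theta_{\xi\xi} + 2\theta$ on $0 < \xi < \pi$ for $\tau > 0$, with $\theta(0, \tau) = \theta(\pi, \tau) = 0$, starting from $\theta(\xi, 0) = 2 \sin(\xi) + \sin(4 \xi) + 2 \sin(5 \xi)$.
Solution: Substitute $\theta = e^{2\tau}u$.
Then $\theta_{\tau} = e^{2\tau}(u_{\tau} + 2u)$, $\theta_{\xi\xi} = e^{2\tau}u_{\xi\xi}$; substituting and dividing by $e^{2\tau}$, the lower-order terms cancel: $u_{\tau} = \frac{1}{2}u_{\xi\xi}$ (standard heat equation).
Data for $u$: $u(\xi,0) = \theta(\xi,0) = 2 \sin(\xi) + \sin(4 \xi) + 2 \sin(5 \xi)$. The boundary conditions carry over: $u(0,\tau) = u(\pi,\tau) = 0$.
Separating variables: $u = \sum c_n e^{-n^2\tau/2} \sin(n\xi)$. From $u(\xi,0) = 2 \sin(\xi) + \sin(4 \xi) + 2 \sin(5 \xi)$: $c_1=2, c_4=1, c_5=2$.
So $u(\xi,\tau) = e^{-8 \tau} \sin(4 \xi) + 2 e^{-\tau/2} \sin(\xi) + 2 e^{-25 \tau/2} \sin(5 \xi)$, and $\theta(\xi,\tau) = e^{2\tau}u(\xi,\tau)$.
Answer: $\theta(\xi, \tau) = 2 e^{3 \tau/2} \sin(\xi) + e^{-6 \tau} \sin(4 \xi) + 2 e^{-21 \tau/2} \sin(5 \xi)$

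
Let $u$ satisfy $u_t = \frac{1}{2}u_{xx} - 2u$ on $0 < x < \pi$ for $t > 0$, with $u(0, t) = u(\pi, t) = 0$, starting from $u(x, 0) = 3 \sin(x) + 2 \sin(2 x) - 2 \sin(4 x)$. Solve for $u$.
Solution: Substitute $u = e^{-2t}w$.
Then $u_t = e^{-2t}(w_t - 2w)$, $u_{xx} = e^{-2t}w_{xx}$; substituting and dividing by $e^{-2t}$, the lower-order terms cancel: $w_t = \frac{1}{2}w_{xx}$ (standard heat equation).
Data for $w$: $w(x,0) = u(x,0) = 3 \sin(x) + 2 \sin(2 x) - 2 \sin(4 x)$. The boundary conditions carry over: $w(0,t) = w(\pi,t) = 0$.
Separating variables: $w = \sum c_n e^{-n^2t/2} \sin(nx)$. From $w(x,0) = 3 \sin(x) + 2 \sin(2 x) - 2 \sin(4 x)$: $c_1=3, c_2=2, c_4=-2$.
So $w(x,t) = 2 e^{-2 t} \sin(2 x) - 2 e^{-8 t} \sin(4 x) + 3 e^{-t/2} \sin(x)$, and $u(x,t) = e^{-2t}w(x,t)$.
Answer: $u(x, t) = 2 e^{-4 t} \sin(2 x) - 2 e^{-10 t} \sin(4 x) + 3 e^{-5 t/2} \sin(x)$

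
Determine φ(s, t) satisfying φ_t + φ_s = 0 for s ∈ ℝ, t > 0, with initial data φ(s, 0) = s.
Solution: By method of characteristics (waves move right with speed 1):
Along characteristics s - t = const, φ is constant, so φ(s,t) = f(s - t) with f = φ(·, 0).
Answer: φ(s, t) = s - t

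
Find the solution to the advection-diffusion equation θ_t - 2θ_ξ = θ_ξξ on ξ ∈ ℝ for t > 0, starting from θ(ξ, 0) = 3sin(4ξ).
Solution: Moving frame: η = ξ + 2t, σ = t, θ = u(η,σ), so θ_t = u_σ + 2u_η and θ_ξξ = u_ηη.
Hence θ_t - 2θ_ξ = u_σ and the PDE becomes the heat equation u_σ = u_ηη on η ∈ ℝ.
Initial data: u(η,0) = θ(η,0) = 3sin(4η). Each mode sin(nη) decays as exp(-n²σ) on ℝ, so u(η,σ) = Σ c_n exp(-n²σ) sin(nη) with c_4=3: u(η,σ) = 3exp(-16σ)sin(4η).
Substituting back: θ(ξ,t) = u(ξ + 2t, t).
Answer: θ(ξ, t) = 3exp(-16t)sin(8t + 4ξ)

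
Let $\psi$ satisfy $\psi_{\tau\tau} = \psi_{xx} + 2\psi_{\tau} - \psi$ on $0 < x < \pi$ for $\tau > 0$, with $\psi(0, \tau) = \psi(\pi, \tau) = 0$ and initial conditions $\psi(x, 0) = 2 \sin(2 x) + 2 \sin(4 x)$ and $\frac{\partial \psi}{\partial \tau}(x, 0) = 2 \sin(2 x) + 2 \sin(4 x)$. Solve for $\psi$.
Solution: Substitute $\psi = e^{\tau}u$, i.e. $u = e^{-\tau}\psi$.
By the product rule, $\psi_{\tau} = e^{\tau}(u_{\tau} + u)$, $\psi_{\tau\tau} = e^{\tau}(u_{\tau\tau} + 2u_{\tau} + u)$, $\psi_{xx} = e^{\tau}u_{xx}$.
Substituting into the PDE and dividing by $e^{\tau}$: $u_{\tau\tau} + 2u_{\tau} + u = u_{xx} + 2(u_{\tau} + u) - u$.
The lower-order terms cancel, leaving the standard wave equation $u_{\tau\tau} = u_{xx}$.
Initial data for $u$: $u(x,0) = \psi(x,0) = 2 \sin(2 x) + 2 \sin(4 x)$; $u_{\tau}(x,0) = \psi_{\tau}(x,0) - \psi(x,0) = 0$. The boundary conditions carry over: $u(0,\tau) = u(\pi,\tau) = 0$.
Solve for $u$:
  Using separation of variables $u = X(x)T(\tau)$:
  Eigenfunctions: $\sin(nx)$, $n = 1, 2, 3, \ldots$
  General solution: $u(x, \tau) = \sum [A_n \cos(n \tau) + B_n \sin(n \tau)] \sin(nx)$
  From $u(x,0) = 2 \sin(2 x) + 2 \sin(4 x)$: $A_2=2, A_4=2$. From $u_{\tau}(x,0) = 0$: all $B_n = 0$.
Hence $u(x,\tau) = 2 \sin(2 x) \cos(2 \tau) + 2 \sin(4 x) \cos(4 \tau)$.
Transform back: $\psi(x,\tau) = e^{\tau}u(x,\tau)$.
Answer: $\psi(x, \tau) = 2 e^{\tau} \sin(2 x) \cos(2 \tau) + 2 e^{\tau} \sin(4 x) \cos(4 \tau)$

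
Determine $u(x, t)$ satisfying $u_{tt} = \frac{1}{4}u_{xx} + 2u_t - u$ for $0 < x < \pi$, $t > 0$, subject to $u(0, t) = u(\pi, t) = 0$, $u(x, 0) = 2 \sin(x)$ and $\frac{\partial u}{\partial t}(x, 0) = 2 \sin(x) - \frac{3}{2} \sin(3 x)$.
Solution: Substitute $u = e^{t}w$, i.e. $w = e^{-t}u$.
By the product rule, $u_t = e^{t}(w_t + w)$, $u_{tt} = e^{t}(w_{tt} + 2w_t + w)$, $u_{xx} = e^{t}w_{xx}$.
Substituting into the PDE and dividing by $e^{t}$: $w_{tt} + 2w_t + w = \frac{1}{4}w_{xx} + 2(w_t + w) - w$.
The lower-order terms cancel, leaving the standard wave equation $w_{tt} = \frac{1}{4}w_{xx}$.
Initial data for $w$: $w(x,0) = u(x,0) = 2 \sin(x)$; $w_t(x,0) = u_t(x,0) - u(x,0) = -\frac{3}{2} \sin(3 x)$. The boundary conditions carry over: $w(0,t) = w(\pi,t) = 0$.
Solve for $w$:
  Using separation of variables $w = X(x)T(t)$:
  Eigenfunctions: $\sin(nx)$, $n = 1, 2, 3, \ldots$
  General solution: $w(x, t) = \sum [A_n \cos(n t/2) + B_n \sin(n t/2)] \sin(nx)$
  From $w(x,0) = 2 \sin(x)$: $A_1=2$. From $w_t(x,0) = -\frac{3}{2} \sin(3 x)$, using $w_t(x,0) = \sum \omega_n B_n \sin(nx)$ with $\omega_n = n/2$: $B_3 = (-3/2)/(3/2) = -1$.
Hence $w(x,t) = - \sin(3 t/2) \sin(3 x) + 2 \sin(x) \cos(t/2)$.
Transform back: $u(x,t) = e^{t}w(x,t)$.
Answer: $u(x, t) = - e^{t} \sin(3 t/2) \sin(3 x) + 2 e^{t} \sin(x) \cos(t/2)$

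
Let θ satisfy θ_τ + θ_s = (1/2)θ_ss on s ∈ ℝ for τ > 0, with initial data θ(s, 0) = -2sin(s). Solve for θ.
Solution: Moving frame: η = s - τ, σ = τ, θ = u(η,σ), so θ_τ = u_σ - u_η and θ_ss = u_ηη.
Hence θ_τ + θ_s = u_σ and the PDE becomes the heat equation u_σ = (1/2)u_ηη on η ∈ ℝ.
Initial data: u(η,0) = θ(η,0) = -2sin(η). Each mode sin(nη) decays as exp(-n²σ/2) on ℝ, so u(η,σ) = Σ c_n exp(-n²σ/2) sin(nη) with c_1=-2: u(η,σ) = -2exp(-σ/2)sin(η).
Substituting back: θ(s,τ) = u(s - τ, τ).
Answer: θ(s, τ) = -2exp(-τ/2)sin(s - τ)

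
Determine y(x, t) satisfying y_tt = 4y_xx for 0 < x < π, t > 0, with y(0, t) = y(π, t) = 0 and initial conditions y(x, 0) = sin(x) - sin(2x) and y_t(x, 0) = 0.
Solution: Using separation of variables y = X(x)T(t):
Eigenfunctions: sin(nx), n = 1, 2, 3, ...
General solution: y(x, t) = Σ [A_n cos(2n t) + B_n sin(2n t)] sin(nx)
From y(x,0) = sin(x) - sin(2x): A_1=1, A_2=-1. From y_t(x,0) = 0: all B_n = 0.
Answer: y(x, t) = sin(x)cos(2t) - sin(2x)cos(4t)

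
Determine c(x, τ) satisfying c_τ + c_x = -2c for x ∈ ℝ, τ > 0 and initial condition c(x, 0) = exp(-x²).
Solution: Substitute c = exp(-2τ)u.
Then c_τ = exp(-2τ)(u_τ - 2u), c_x = exp(-2τ)u_x; substituting and dividing by exp(-2τ), the lower-order terms cancel: u_τ + u_x = 0 (standard advection equation).
Data for u: u(x,0) = c(x,0) = exp(-x²).
By characteristics (dx/dτ = 1), u(x,τ) = f(x - τ) with f = u(·, 0).
So u(x,τ) = exp(-(x - τ)²), and c(x,τ) = exp(-2τ)u(x,τ).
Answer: c(x, τ) = exp(-2τ)exp(-(x - τ)²)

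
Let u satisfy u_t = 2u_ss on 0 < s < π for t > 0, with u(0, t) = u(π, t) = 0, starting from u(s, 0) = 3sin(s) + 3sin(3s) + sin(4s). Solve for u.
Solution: Using separation of variables u = X(s)T(t):
Eigenfunctions: sin(ns), n = 1, 2, 3, ...
General solution: u(s, t) = Σ c_n sin(ns) exp(-2n² t)
Matching u(s,0) = 3sin(s) + 3sin(3s) + sin(4s) term by term: c_1=3, c_3=3, c_4=1.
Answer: u(s, t) = 3exp(-2t)sin(s) + 3exp(-18t)sin(3s) + exp(-32t)sin(4s)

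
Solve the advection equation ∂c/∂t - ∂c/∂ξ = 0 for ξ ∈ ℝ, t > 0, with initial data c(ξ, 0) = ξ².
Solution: By method of characteristics (waves move left with speed 1):
Along characteristics ξ + t = const, c is constant, so c(ξ,t) = f(ξ + t) with f = c(·, 0).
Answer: c(ξ, t) = t² + 2tξ + ξ²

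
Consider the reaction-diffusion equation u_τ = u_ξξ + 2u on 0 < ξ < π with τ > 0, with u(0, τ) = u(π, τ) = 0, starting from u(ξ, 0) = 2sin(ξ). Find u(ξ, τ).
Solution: Substitute u = exp(2τ)w, i.e. w = exp(-2τ)u.
By the product rule, u_τ = exp(2τ)(w_τ + 2w), u_ξξ = exp(2τ)w_ξξ.
Substituting into the PDE and dividing by exp(2τ): w_τ + 2w = w_ξξ + 2w.
The lower-order terms cancel, leaving the standard heat equation w_τ = w_ξξ.
Initial data for w: w(ξ,0) = u(ξ,0) = 2sin(ξ). The boundary conditions carry over: w(0,τ) = w(π,τ) = 0.
Solve for w:
  Using separation of variables w = X(ξ)T(τ):
  Eigenfunctions: sin(nξ), n = 1, 2, 3, ...
  General solution: w(ξ, τ) = Σ c_n sin(nξ) exp(-n² τ)
  Matching w(ξ,0) = 2sin(ξ) term by term: c_1=2.
Hence w(ξ,τ) = 2exp(-τ)sin(ξ).
Transform back: u(ξ,τ) = exp(2τ)w(ξ,τ).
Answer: u(ξ, τ) = 2exp(τ)sin(ξ)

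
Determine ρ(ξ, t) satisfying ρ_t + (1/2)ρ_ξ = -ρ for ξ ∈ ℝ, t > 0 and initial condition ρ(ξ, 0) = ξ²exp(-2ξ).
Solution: Substitute ρ = exp(-2ξ)u, i.e. u = exp(2ξ)ρ.
By the product rule, ρ_ξ = exp(-2ξ)(u_ξ - 2u), ρ_t = exp(-2ξ)u_t.
Substituting into the PDE and dividing by exp(-2ξ): u_t + (1/2)(u_ξ - 2u) = -u.
The lower-order terms cancel, leaving the standard advection equation u_t + (1/2)u_ξ = 0.
Initial data for u: u(ξ,0) = exp(2ξ)ρ(ξ,0) = ξ².
Solve for u:
  By method of characteristics (waves move right with speed 1/2):
  Along characteristics ξ - (1/2)t = const, u is constant, so u(ξ,t) = f(ξ - (1/2)t) with f = u(·, 0).
Hence u(ξ,t) = (1/4)t² - tξ + ξ².
Transform back: ρ(ξ,t) = exp(-2ξ)u(ξ,t).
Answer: ρ(ξ, t) = (1/4)t²exp(-2ξ) - tξexp(-2ξ) + ξ²exp(-2ξ)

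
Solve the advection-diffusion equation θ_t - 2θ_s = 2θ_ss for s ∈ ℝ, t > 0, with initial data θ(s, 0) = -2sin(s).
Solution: Moving frame: η = s + 2t, σ = t, θ = u(η,σ), so θ_t = u_σ + 2u_η and θ_ss = u_ηη.
Hence θ_t - 2θ_s = u_σ and the PDE becomes the heat equation u_σ = 2u_ηη on η ∈ ℝ.
Initial data: u(η,0) = θ(η,0) = -2sin(η). Each mode sin(nη) decays as exp(-2n²σ) on ℝ, so u(η,σ) = Σ c_n exp(-2n²σ) sin(nη) with c_1=-2: u(η,σ) = -2exp(-2σ)sin(η).
Substituting back: θ(s,t) = u(s + 2t, t).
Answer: θ(s, t) = -2exp(-2t)sin(s + 2t)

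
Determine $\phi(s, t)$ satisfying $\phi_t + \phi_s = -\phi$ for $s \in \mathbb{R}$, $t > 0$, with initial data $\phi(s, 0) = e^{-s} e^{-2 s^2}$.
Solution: Substitute $\phi = e^{-s}u$, i.e. $u = e^{s}\phi$.
By the product rule, $\phi_s = e^{-s}(u_s - u)$, $\phi_t = e^{-s}u_t$.
Substituting into the PDE and dividing by $e^{-s}$: $u_t + (u_s - u) = -u$.
The lower-order terms cancel, leaving the standard advection equation $u_t + u_s = 0$.
Initial data for $u$: $u(s,0) = e^{s}\phi(s,0) = e^{-2 s^2}$.
Solve for $u$:
  By method of characteristics (waves move right with speed 1):
  Along characteristics $s - t =$ const, $u$ is constant, so $u(s,t) = f(s - t)$ with $f = u( \cdot , 0)$.
Hence $u(s,t) = e^{-2 (s - t)^2}$.
Transform back: $\phi(s,t) = e^{-s}u(s,t)$.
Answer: $\phi(s, t) = e^{-s} e^{-2 (s - t)^2}$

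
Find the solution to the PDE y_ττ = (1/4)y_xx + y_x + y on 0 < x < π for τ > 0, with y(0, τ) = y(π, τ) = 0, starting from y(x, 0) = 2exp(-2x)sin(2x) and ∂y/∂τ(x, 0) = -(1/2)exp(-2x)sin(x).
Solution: Substitute y = exp(-2x)u, i.e. u = exp(2x)y.
By the product rule, y_x = exp(-2x)(u_x - 2u), y_xx = exp(-2x)(u_xx - 4u_x + 4u), y_ττ = exp(-2x)u_ττ.
Substituting into the PDE and dividing by exp(-2x): u_ττ = (1/4)(u_xx - 4u_x + 4u) + (u_x - 2u) + u.
The lower-order terms cancel, leaving the standard wave equation u_ττ = (1/4)u_xx.
Initial data for u: u(x,0) = exp(2x)y(x,0) = 2sin(2x); u_τ(x,0) = exp(2x)y_τ(x,0) = -(1/2)sin(x). The boundary conditions carry over: u(0,τ) = u(π,τ) = 0.
Solve for u:
  Using separation of variables u = X(x)T(τ):
  Eigenfunctions: sin(nx), n = 1, 2, 3, ...
  General solution: u(x, τ) = Σ [A_n cos(n τ/2) + B_n sin(n τ/2)] sin(nx)
  From u(x,0) = 2sin(2x): A_2=2. From u_τ(x,0) = -(1/2)sin(x), using u_τ(x,0) = Σ ω_n B_n sin(nx) with ω_n = n/2: B_1 = (-1/2)/(1/2) = -1.
Hence u(x,τ) = -sin(x)sin(τ/2) + 2sin(2x)cos(τ).
Transform back: y(x,τ) = exp(-2x)u(x,τ).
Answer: y(x, τ) = -exp(-2x)sin(x)sin(τ/2) + 2exp(-2x)sin(2x)cos(τ)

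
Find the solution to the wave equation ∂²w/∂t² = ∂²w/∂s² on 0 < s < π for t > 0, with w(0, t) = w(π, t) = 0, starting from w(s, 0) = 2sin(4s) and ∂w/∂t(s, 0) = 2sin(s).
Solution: Separating variables: w = Σ [A_n cos(ω_n t) + B_n sin(ω_n t)] sin(ns), ω_n = n. From ICs (B_n = velocity coefficient / ω_n): A_4=2, B_1=2.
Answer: w(s, t) = 2sin(s)sin(t) + 2sin(4s)cos(4t)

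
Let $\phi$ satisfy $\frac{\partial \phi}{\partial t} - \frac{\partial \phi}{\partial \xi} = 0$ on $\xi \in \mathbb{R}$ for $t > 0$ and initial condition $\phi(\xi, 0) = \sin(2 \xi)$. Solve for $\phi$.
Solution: By characteristics ($d\xi/dt = -1$), $\phi(\xi,t) = f(\xi + t)$ with $f = \phi( \cdot , 0)$.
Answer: $\phi(\xi, t) = \sin(2 \xi + 2 t)$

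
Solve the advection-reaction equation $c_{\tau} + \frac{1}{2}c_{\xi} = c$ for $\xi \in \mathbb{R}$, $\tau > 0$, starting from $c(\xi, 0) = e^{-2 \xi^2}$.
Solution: Substitute $c = e^{\tau}u$.
Then $c_{\tau} = e^{\tau}(u_{\tau} + u)$, $c_{\xi} = e^{\tau}u_{\xi}$; substituting and dividing by $e^{\tau}$, the lower-order terms cancel: $u_{\tau} + \frac{1}{2}u_{\xi} = 0$ (standard advection equation).
Data for $u$: $u(\xi,0) = c(\xi,0) = e^{-2 \xi^2}$.
By characteristics ($d\xi/d\tau = 1/2$), $u(\xi,\tau) = f(\xi - \frac{1}{2}\tau)$ with $f = u( \cdot , 0)$.
So $u(\xi,\tau) = e^{-2 (\xi - \tau/2)^2}$, and $c(\xi,\tau) = e^{\tau}u(\xi,\tau)$.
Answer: $c(\xi, \tau) = e^{\tau} e^{-2 (-\tau/2 + \xi)^2}$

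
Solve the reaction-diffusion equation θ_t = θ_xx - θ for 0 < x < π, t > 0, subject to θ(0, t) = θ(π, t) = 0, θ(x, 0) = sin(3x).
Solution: Substitute θ = exp(-t)u.
Then θ_t = exp(-t)(u_t - u), θ_xx = exp(-t)u_xx; substituting and dividing by exp(-t), the lower-order terms cancel: u_t = u_xx (standard heat equation).
Data for u: u(x,0) = θ(x,0) = sin(3x). The boundary conditions carry over: u(0,t) = u(π,t) = 0.
Separating variables: u = Σ c_n exp(-n²t) sin(nx). From u(x,0) = sin(3x): c_3=1.
So u(x,t) = exp(-9t)sin(3x), and θ(x,t) = exp(-t)u(x,t).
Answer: θ(x, t) = exp(-10t)sin(3x)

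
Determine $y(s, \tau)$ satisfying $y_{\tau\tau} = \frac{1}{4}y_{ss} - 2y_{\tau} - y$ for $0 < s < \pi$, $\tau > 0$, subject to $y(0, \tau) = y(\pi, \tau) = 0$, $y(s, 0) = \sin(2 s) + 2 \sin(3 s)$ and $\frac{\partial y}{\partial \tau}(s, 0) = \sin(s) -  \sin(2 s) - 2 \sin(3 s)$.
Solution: Substitute $y = e^{-\tau}u$, i.e. $u = e^{\tau}y$.
By the product rule, $y_{\tau} = e^{-\tau}(u_{\tau} - u)$, $y_{\tau\tau} = e^{-\tau}(u_{\tau\tau} - 2u_{\tau} + u)$, $y_{ss} = e^{-\tau}u_{ss}$.
Substituting into the PDE and dividing by $e^{-\tau}$: $u_{\tau\tau} - 2u_{\tau} + u = \frac{1}{4}u_{ss} - 2(u_{\tau} - u) - u$.
The lower-order terms cancel, leaving the standard wave equation $u_{\tau\tau} = \frac{1}{4}u_{ss}$.
Initial data for $u$: $u(s,0) = y(s,0) = \sin(2 s) + 2 \sin(3 s)$; $u_{\tau}(s,0) = y_{\tau}(s,0) + y(s,0) = \sin(s)$. The boundary conditions carry over: $u(0,\tau) = u(\pi,\tau) = 0$.
Solve for $u$:
  Using separation of variables $u = X(s)T(\tau)$:
  Eigenfunctions: $\sin(ns)$, $n = 1, 2, 3, \ldots$
  General solution: $u(s, \tau) = \sum [A_n \cos(n \tau/2) + B_n \sin(n \tau/2)] \sin(ns)$
  From $u(s,0) = \sin(2 s) + 2 \sin(3 s)$: $A_2=1, A_3=2$. From $u_{\tau}(s,0) = \sin(s)$, using $u_{\tau}(s,0) = \sum \omega_n B_n \sin(ns)$ with $\omega_n = n/2$: $B_1 = 1/(1/2) = 2$.
Hence $u(s,\tau) = 2 \sin(s) \sin(\tau/2) + \sin(2 s) \cos(\tau) + 2 \sin(3 s) \cos(3 \tau/2)$.
Transform back: $y(s,\tau) = e^{-\tau}u(s,\tau)$.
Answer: $y(s, \tau) = 2 e^{-\tau} \sin(\tau/2) \sin(s) + e^{-\tau} \sin(2 s) \cos(\tau) + 2 e^{-\tau} \sin(3 s) \cos(3 \tau/2)$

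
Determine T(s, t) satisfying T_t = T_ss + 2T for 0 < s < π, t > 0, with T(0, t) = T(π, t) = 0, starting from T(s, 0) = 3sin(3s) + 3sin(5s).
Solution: Substitute T = exp(2t)u, i.e. u = exp(-2t)T.
By the product rule, T_t = exp(2t)(u_t + 2u), T_ss = exp(2t)u_ss.
Substituting into the PDE and dividing by exp(2t): u_t + 2u = u_ss + 2u.
The lower-order terms cancel, leaving the standard heat equation u_t = u_ss.
Initial data for u: u(s,0) = T(s,0) = 3sin(3s) + 3sin(5s). The boundary conditions carry over: u(0,t) = u(π,t) = 0.
Solve for u:
  Using separation of variables u = X(s)G(t):
  Eigenfunctions: sin(ns), n = 1, 2, 3, ...
  General solution: u(s, t) = Σ c_n sin(ns) exp(-n² t)
  Matching u(s,0) = 3sin(3s) + 3sin(5s) term by term: c_3=3, c_5=3.
Hence u(s,t) = 3exp(-9t)sin(3s) + 3exp(-25t)sin(5s).
Transform back: T(s,t) = exp(2t)u(s,t).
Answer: T(s, t) = 3exp(-7t)sin(3s) + 3exp(-23t)sin(5s)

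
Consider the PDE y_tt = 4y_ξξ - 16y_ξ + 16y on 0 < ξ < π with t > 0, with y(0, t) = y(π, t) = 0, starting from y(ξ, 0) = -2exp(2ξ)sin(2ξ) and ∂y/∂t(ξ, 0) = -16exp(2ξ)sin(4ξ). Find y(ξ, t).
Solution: Substitute y = exp(2ξ)u, i.e. u = exp(-2ξ)y.
By the product rule, y_ξ = exp(2ξ)(u_ξ + 2u), y_ξξ = exp(2ξ)(u_ξξ + 4u_ξ + 4u), y_tt = exp(2ξ)u_tt.
Substituting into the PDE and dividing by exp(2ξ): u_tt = 4(u_ξξ + 4u_ξ + 4u) - 16(u_ξ + 2u) + 16u.
The lower-order terms cancel, leaving the standard wave equation u_tt = 4u_ξξ.
Initial data for u: u(ξ,0) = exp(-2ξ)y(ξ,0) = -2sin(2ξ); u_t(ξ,0) = exp(-2ξ)y_t(ξ,0) = -16sin(4ξ). The boundary conditions carry over: u(0,t) = u(π,t) = 0.
Solve for u:
  Using separation of variables u = X(ξ)T(t):
  Eigenfunctions: sin(nξ), n = 1, 2, 3, ...
  General solution: u(ξ, t) = Σ [A_n cos(2n t) + B_n sin(2n t)] sin(nξ)
  From u(ξ,0) = -2sin(2ξ): A_2=-2. From u_t(ξ,0) = -16sin(4ξ), using u_t(ξ,0) = Σ ω_n B_n sin(nξ) with ω_n = 2n: B_4 = (-16)/8 = -2.
Hence u(ξ,t) = -2sin(8t)sin(4ξ) - 2sin(2ξ)cos(4t).
Transform back: y(ξ,t) = exp(2ξ)u(ξ,t).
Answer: y(ξ, t) = -2exp(2ξ)sin(8t)sin(4ξ) - 2exp(2ξ)sin(2ξ)cos(4t)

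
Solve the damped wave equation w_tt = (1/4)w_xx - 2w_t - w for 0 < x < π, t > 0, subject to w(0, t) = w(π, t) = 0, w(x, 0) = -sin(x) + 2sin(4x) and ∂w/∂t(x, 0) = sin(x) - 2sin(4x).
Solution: Substitute w = exp(-t)u, i.e. u = exp(t)w.
By the product rule, w_t = exp(-t)(u_t - u), w_tt = exp(-t)(u_tt - 2u_t + u), w_xx = exp(-t)u_xx.
Substituting into the PDE and dividing by exp(-t): u_tt - 2u_t + u = (1/4)u_xx - 2(u_t - u) - u.
The lower-order terms cancel, leaving the standard wave equation u_tt = (1/4)u_xx.
Initial data for u: u(x,0) = w(x,0) = -sin(x) + 2sin(4x); u_t(x,0) = w_t(x,0) + w(x,0) = 0. The boundary conditions carry over: u(0,t) = u(π,t) = 0.
Solve for u:
  Using separation of variables u = X(x)T(t):
  Eigenfunctions: sin(nx), n = 1, 2, 3, ...
  General solution: u(x, t) = Σ [A_n cos(n t/2) + B_n sin(n t/2)] sin(nx)
  From u(x,0) = -sin(x) + 2sin(4x): A_1=-1, A_4=2. From u_t(x,0) = 0: all B_n = 0.
Hence u(x,t) = -sin(x)cos(t/2) + 2sin(4x)cos(2t).
Transform back: w(x,t) = exp(-t)u(x,t).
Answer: w(x, t) = -exp(-t)sin(x)cos(t/2) + 2exp(-t)sin(4x)cos(2t)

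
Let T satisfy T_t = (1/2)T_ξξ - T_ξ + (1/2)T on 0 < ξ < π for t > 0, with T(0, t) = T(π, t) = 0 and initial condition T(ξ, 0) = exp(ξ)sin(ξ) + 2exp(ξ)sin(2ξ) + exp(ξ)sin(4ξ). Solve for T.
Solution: Substitute T = exp(ξ)u, i.e. u = exp(-ξ)T.
By the product rule, T_ξ = exp(ξ)(u_ξ + u), T_ξξ = exp(ξ)(u_ξξ + 2u_ξ + u), T_t = exp(ξ)u_t.
Substituting into the PDE and dividing by exp(ξ): u_t = (1/2)(u_ξξ + 2u_ξ + u) - (u_ξ + u) + (1/2)u.
The lower-order terms cancel, leaving the standard heat equation u_t = (1/2)u_ξξ.
Initial data for u: u(ξ,0) = exp(-ξ)T(ξ,0) = sin(ξ) + 2sin(2ξ) + sin(4ξ). The boundary conditions carry over: u(0,t) = u(π,t) = 0.
Solve for u:
  Using separation of variables u = X(ξ)G(t):
  Eigenfunctions: sin(nξ), n = 1, 2, 3, ...
  General solution: u(ξ, t) = Σ c_n sin(nξ) exp(-n² t/2)
  Matching u(ξ,0) = sin(ξ) + 2sin(2ξ) + sin(4ξ) term by term: c_1=1, c_2=2, c_4=1.
Hence u(ξ,t) = 2exp(-2t)sin(2ξ) + exp(-8t)sin(4ξ) + exp(-t/2)sin(ξ).
Transform back: T(ξ,t) = exp(ξ)u(ξ,t).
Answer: T(ξ, t) = 2exp(-2t)exp(ξ)sin(2ξ) + exp(-8t)exp(ξ)sin(4ξ) + exp(-t/2)exp(ξ)sin(ξ)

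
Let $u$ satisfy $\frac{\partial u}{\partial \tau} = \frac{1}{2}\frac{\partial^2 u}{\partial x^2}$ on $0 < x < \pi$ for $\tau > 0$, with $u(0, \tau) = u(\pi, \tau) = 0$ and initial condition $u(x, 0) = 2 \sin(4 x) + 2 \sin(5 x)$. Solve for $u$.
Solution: Using separation of variables $u = X(x)T(\tau)$:
Eigenfunctions: $\sin(nx)$, $n = 1, 2, 3, \ldots$
General solution: $u(x, \tau) = \sum c_n \sin(nx) e^{-n^2 \tau/2}$
Matching $u(x,0) = 2 \sin(4 x) + 2 \sin(5 x)$ term by term: $c_4=2, c_5=2$.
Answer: $u(x, \tau) = 2 e^{-8 \tau} \sin(4 x) + 2 e^{-25 \tau/2} \sin(5 x)$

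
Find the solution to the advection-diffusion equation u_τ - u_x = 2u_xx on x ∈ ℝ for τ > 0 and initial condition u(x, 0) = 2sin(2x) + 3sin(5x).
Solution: Moving frame: η = x + τ, σ = τ, u = w(η,σ), so u_τ = w_σ + w_η and u_xx = w_ηη.
Hence u_τ - u_x = w_σ and the PDE becomes the heat equation w_σ = 2w_ηη on η ∈ ℝ.
Initial data: w(η,0) = u(η,0) = 2sin(2η) + 3sin(5η). Each mode sin(nη) decays as exp(-2n²σ) on ℝ, so w(η,σ) = Σ c_n exp(-2n²σ) sin(nη) with c_2=2, c_5=3: w(η,σ) = 2exp(-8σ)sin(2η) + 3exp(-50σ)sin(5η).
Substituting back: u(x,τ) = w(x + τ, τ).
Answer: u(x, τ) = 2exp(-8τ)sin(2x + 2τ) + 3exp(-50τ)sin(5x + 5τ)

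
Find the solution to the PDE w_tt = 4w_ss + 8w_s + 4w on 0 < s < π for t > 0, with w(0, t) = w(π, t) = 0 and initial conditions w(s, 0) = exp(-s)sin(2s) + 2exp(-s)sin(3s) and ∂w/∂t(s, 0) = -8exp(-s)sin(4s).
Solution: Substitute w = exp(-s)u.
Then w_s = exp(-s)(u_s - u), w_ss = exp(-s)(u_ss - 2u_s + u), w_tt = exp(-s)u_tt; substituting and dividing by exp(-s), the lower-order terms cancel: u_tt = 4u_ss (standard wave equation).
Data for u: u(s,0) = exp(s)w(s,0) = sin(2s) + 2sin(3s); u_t(s,0) = exp(s)w_t(s,0) = -8sin(4s). The boundary conditions carry over: u(0,t) = u(π,t) = 0.
Separating variables: u = Σ [A_n cos(ω_n t) + B_n sin(ω_n t)] sin(ns), ω_n = 2n. From ICs (B_n = velocity coefficient / ω_n): A_2=1, A_3=2, B_4=-1.
So u(s,t) = sin(2s)cos(4t) + 2sin(3s)cos(6t) - sin(4s)sin(8t), and w(s,t) = exp(-s)u(s,t).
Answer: w(s, t) = exp(-s)sin(2s)cos(4t) + 2exp(-s)sin(3s)cos(6t) - exp(-s)sin(4s)sin(8t)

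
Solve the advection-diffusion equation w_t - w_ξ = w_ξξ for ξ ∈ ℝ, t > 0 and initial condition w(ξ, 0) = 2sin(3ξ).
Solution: Moving frame: η = ξ + t, σ = t, w = u(η,σ), so w_t = u_σ + u_η and w_ξξ = u_ηη.
Hence w_t - w_ξ = u_σ and the PDE becomes the heat equation u_σ = u_ηη on η ∈ ℝ.
Initial data: u(η,0) = w(η,0) = 2sin(3η). Each mode sin(nη) decays as exp(-n²σ) on ℝ, so u(η,σ) = Σ c_n exp(-n²σ) sin(nη) with c_3=2: u(η,σ) = 2exp(-9σ)sin(3η).
Substituting back: w(ξ,t) = u(ξ + t, t).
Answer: w(ξ, t) = 2exp(-9t)sin(3t + 3ξ)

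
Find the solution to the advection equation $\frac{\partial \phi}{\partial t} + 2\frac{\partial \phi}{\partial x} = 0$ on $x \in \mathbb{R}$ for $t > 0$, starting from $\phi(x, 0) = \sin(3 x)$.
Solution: By method of characteristics (waves move right with speed 2):
Along characteristics $x - 2t =$ const, $\phi$ is constant, so $\phi(x,t) = f(x - 2t)$ with $f = \phi( \cdot , 0)$.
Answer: $\phi(x, t) = - \sin(6 t - 3 x)$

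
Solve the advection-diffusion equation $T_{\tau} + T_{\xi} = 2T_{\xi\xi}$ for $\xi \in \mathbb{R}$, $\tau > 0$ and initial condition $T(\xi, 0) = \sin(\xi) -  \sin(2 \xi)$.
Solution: Change to a moving frame: let $\eta = \xi - \tau$, $\sigma = \tau$ and write $T(\xi,\tau) = u(\eta,\sigma)$.
By the chain rule $T_{\tau} = u_{\sigma} - u_{\eta}$, $T_{\xi} = u_{\eta}$, $T_{\xi\xi} = u_{\eta\eta}$.
Then $T_{\tau} + T_{\xi} = u_{\sigma}$: the advection term cancels and the PDE becomes the heat equation $u_{\sigma} = 2u_{\eta\eta}$ on $\eta \in \mathbb{R}$.
Initial data: $u(\eta,0) = T(\eta,0) = \sin(\eta) - \sin(2 \eta)$.
On $\eta \in \mathbb{R}$ each mode satisfies $(\sin(n\eta))'' = -n^2 \sin(n\eta)$, so $e^{-2n^2\sigma} \sin(n\eta)$ solves the heat equation; by superposition $u(\eta,\sigma) = \sum c_n e^{-2n^2\sigma} \sin(n\eta)$.
Reading off the coefficients: $c_1=1, c_2=-1$, so $u(\eta,\sigma) = e^{-2 \sigma} \sin(\eta) - e^{-8 \sigma} \sin(2 \eta)$.
Substituting back $\eta = \xi - \tau$, $\sigma = \tau$: $T(\xi,\tau) = u(\xi - \tau, \tau)$.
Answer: $T(\xi, \tau) = - e^{-2 \tau} \sin(\tau - \xi) + e^{-8 \tau} \sin(2 \tau - 2 \xi)$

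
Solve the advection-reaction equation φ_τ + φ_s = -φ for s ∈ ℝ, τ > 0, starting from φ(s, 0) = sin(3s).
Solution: Substitute φ = exp(-τ)u, i.e. u = exp(τ)φ.
By the product rule, φ_τ = exp(-τ)(u_τ - u), φ_s = exp(-τ)u_s.
Substituting into the PDE and dividing by exp(-τ): u_τ - u + u_s = -u.
The lower-order terms cancel, leaving the standard advection equation u_τ + u_s = 0.
Initial data for u: u(s,0) = φ(s,0) = sin(3s).
Solve for u:
  By method of characteristics (waves move right with speed 1):
  Along characteristics s - τ = const, u is constant, so u(s,τ) = f(s - τ) with f = u(·, 0).
Hence u(s,τ) = sin(3s - 3τ).
Transform back: φ(s,τ) = exp(-τ)u(s,τ).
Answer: φ(s, τ) = exp(-τ)sin(3s - 3τ)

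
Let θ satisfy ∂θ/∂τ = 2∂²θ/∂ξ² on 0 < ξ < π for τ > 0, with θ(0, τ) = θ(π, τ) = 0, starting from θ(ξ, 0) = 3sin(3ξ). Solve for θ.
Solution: Using separation of variables θ = X(ξ)G(τ):
Eigenfunctions: sin(nξ), n = 1, 2, 3, ...
General solution: θ(ξ, τ) = Σ c_n sin(nξ) exp(-2n² τ)
Matching θ(ξ,0) = 3sin(3ξ) term by term: c_3=3.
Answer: θ(ξ, τ) = 3exp(-18τ)sin(3ξ)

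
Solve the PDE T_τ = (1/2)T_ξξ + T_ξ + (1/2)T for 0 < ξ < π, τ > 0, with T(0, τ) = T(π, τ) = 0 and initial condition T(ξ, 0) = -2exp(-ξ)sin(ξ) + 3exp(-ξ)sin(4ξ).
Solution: Substitute T = exp(-ξ)u.
Then T_ξ = exp(-ξ)(u_ξ - u), T_ξξ = exp(-ξ)(u_ξξ - 2u_ξ + u), T_τ = exp(-ξ)u_τ; substituting and dividing by exp(-ξ), the lower-order terms cancel: u_τ = (1/2)u_ξξ (standard heat equation).
Data for u: u(ξ,0) = exp(ξ)T(ξ,0) = -2sin(ξ) + 3sin(4ξ). The boundary conditions carry over: u(0,τ) = u(π,τ) = 0.
Separating variables: u = Σ c_n exp(-n²τ/2) sin(nξ). From u(ξ,0) = -2sin(ξ) + 3sin(4ξ): c_1=-2, c_4=3.
So u(ξ,τ) = 3exp(-8τ)sin(4ξ) - 2exp(-τ/2)sin(ξ), and T(ξ,τ) = exp(-ξ)u(ξ,τ).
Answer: T(ξ, τ) = 3exp(-ξ)exp(-8τ)sin(4ξ) - 2exp(-ξ)exp(-τ/2)sin(ξ)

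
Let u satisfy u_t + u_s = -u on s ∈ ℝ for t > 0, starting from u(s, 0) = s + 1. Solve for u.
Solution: Substitute u = exp(-t)w, i.e. w = exp(t)u.
By the product rule, u_t = exp(-t)(w_t - w), u_s = exp(-t)w_s.
Substituting into the PDE and dividing by exp(-t): w_t - w + w_s = -w.
The lower-order terms cancel, leaving the standard advection equation w_t + w_s = 0.
Initial data for w: w(s,0) = u(s,0) = s + 1.
Solve for w:
  By method of characteristics (waves move right with speed 1):
  Along characteristics s - t = const, w is constant, so w(s,t) = f(s - t) with f = w(·, 0).
Hence w(s,t) = s - t + 1.
Transform back: u(s,t) = exp(-t)w(s,t).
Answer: u(s, t) = sexp(-t) - texp(-t) + exp(-t)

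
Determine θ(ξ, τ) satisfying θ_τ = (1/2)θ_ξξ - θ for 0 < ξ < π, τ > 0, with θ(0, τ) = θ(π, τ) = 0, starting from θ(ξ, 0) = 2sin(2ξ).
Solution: Substitute θ = exp(-τ)u.
Then θ_τ = exp(-τ)(u_τ - u), θ_ξξ = exp(-τ)u_ξξ; substituting and dividing by exp(-τ), the lower-order terms cancel: u_τ = (1/2)u_ξξ (standard heat equation).
Data for u: u(ξ,0) = θ(ξ,0) = 2sin(2ξ). The boundary conditions carry over: u(0,τ) = u(π,τ) = 0.
Separating variables: u = Σ c_n exp(-n²τ/2) sin(nξ). From u(ξ,0) = 2sin(2ξ): c_2=2.
So u(ξ,τ) = 2exp(-2τ)sin(2ξ), and θ(ξ,τ) = exp(-τ)u(ξ,τ).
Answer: θ(ξ, τ) = 2exp(-3τ)sin(2ξ)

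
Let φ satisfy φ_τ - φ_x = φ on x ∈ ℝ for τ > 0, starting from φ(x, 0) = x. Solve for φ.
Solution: Substitute φ = exp(τ)u.
Then φ_τ = exp(τ)(u_τ + u), φ_x = exp(τ)u_x; substituting and dividing by exp(τ), the lower-order terms cancel: u_τ - u_x = 0 (standard advection equation).
Data for u: u(x,0) = φ(x,0) = x.
By characteristics (dx/dτ = -1), u(x,τ) = f(x + τ) with f = u(·, 0).
So u(x,τ) = x + τ, and φ(x,τ) = exp(τ)u(x,τ).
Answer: φ(x, τ) = xexp(τ) + τexp(τ)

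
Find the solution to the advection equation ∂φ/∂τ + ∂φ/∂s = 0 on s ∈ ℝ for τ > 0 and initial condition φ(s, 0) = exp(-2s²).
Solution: By characteristics (ds/dτ = 1), φ(s,τ) = f(s - τ) with f = φ(·, 0).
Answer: φ(s, τ) = exp(-2(s - τ)²)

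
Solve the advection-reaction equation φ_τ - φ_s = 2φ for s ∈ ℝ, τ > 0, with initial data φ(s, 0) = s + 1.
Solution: Substitute φ = exp(2τ)u.
Then φ_τ = exp(2τ)(u_τ + 2u), φ_s = exp(2τ)u_s; substituting and dividing by exp(2τ), the lower-order terms cancel: u_τ - u_s = 0 (standard advection equation).
Data for u: u(s,0) = φ(s,0) = s + 1.
By characteristics (ds/dτ = -1), u(s,τ) = f(s + τ) with f = u(·, 0).
So u(s,τ) = s + τ + 1, and φ(s,τ) = exp(2τ)u(s,τ).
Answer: φ(s, τ) = sexp(2τ) + τexp(2τ) + exp(2τ)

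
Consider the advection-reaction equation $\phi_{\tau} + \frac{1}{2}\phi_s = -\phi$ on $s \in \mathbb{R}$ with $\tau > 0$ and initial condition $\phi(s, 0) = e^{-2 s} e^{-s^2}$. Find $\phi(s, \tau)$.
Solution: Substitute $\phi = e^{-2s}u$, i.e. $u = e^{2s}\phi$.
By the product rule, $\phi_s = e^{-2s}(u_s - 2u)$, $\phi_{\tau} = e^{-2s}u_{\tau}$.
Substituting into the PDE and dividing by $e^{-2s}$: $u_{\tau} + \frac{1}{2}(u_s - 2u) = -u$.
The lower-order terms cancel, leaving the standard advection equation $u_{\tau} + \frac{1}{2}u_s = 0$.
Initial data for $u$: $u(s,0) = e^{2s}\phi(s,0) = e^{-s^2}$.
Solve for $u$:
  By method of characteristics (waves move right with speed 1/2):
  Along characteristics $s - \frac{1}{2}\tau =$ const, $u$ is constant, so $u(s,\tau) = f(s - \frac{1}{2}\tau)$ with $f = u( \cdot , 0)$.
Hence $u(s,\tau) = e^{-(s - \tau/2)^2}$.
Transform back: $\phi(s,\tau) = e^{-2s}u(s,\tau)$.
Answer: $\phi(s, \tau) = e^{-2 s} e^{-(-\tau/2 + s)^2}$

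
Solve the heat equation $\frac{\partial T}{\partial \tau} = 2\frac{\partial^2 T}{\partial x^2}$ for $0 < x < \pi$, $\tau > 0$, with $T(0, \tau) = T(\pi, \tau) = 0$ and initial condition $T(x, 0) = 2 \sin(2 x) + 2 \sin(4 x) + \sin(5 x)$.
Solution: Using separation of variables $T = X(x)G(\tau)$:
Eigenfunctions: $\sin(nx)$, $n = 1, 2, 3, \ldots$
General solution: $T(x, \tau) = \sum c_n \sin(nx) e^{-2n^2 \tau}$
Matching $T(x,0) = 2 \sin(2 x) + 2 \sin(4 x) + \sin(5 x)$ term by term: $c_2=2, c_4=2, c_5=1$.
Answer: $T(x, \tau) = 2 e^{-8 \tau} \sin(2 x) + 2 e^{-32 \tau} \sin(4 x) + e^{-50 \tau} \sin(5 x)$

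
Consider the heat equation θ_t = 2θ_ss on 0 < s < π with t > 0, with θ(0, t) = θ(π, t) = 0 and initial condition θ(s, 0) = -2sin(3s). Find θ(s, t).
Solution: Separating variables: θ = Σ c_n exp(-2n²t) sin(ns). From θ(s,0) = -2sin(3s): c_3=-2.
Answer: θ(s, t) = -2exp(-18t)sin(3s)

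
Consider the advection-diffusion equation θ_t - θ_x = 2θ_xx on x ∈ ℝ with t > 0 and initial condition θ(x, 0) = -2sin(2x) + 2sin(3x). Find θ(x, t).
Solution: Moving frame: η = x + t, σ = t, θ = u(η,σ), so θ_t = u_σ + u_η and θ_xx = u_ηη.
Hence θ_t - θ_x = u_σ and the PDE becomes the heat equation u_σ = 2u_ηη on η ∈ ℝ.
Initial data: u(η,0) = θ(η,0) = -2sin(2η) + 2sin(3η). Each mode sin(nη) decays as exp(-2n²σ) on ℝ, so u(η,σ) = Σ c_n exp(-2n²σ) sin(nη) with c_2=-2, c_3=2: u(η,σ) = -2exp(-8σ)sin(2η) + 2exp(-18σ)sin(3η).
Substituting back: θ(x,t) = u(x + t, t).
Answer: θ(x, t) = -2exp(-8t)sin(2t + 2x) + 2exp(-18t)sin(3t + 3x)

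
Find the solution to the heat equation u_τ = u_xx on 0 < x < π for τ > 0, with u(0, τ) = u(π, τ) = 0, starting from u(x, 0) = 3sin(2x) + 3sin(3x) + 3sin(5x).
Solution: Using separation of variables u = X(x)T(τ):
Eigenfunctions: sin(nx), n = 1, 2, 3, ...
General solution: u(x, τ) = Σ c_n sin(nx) exp(-n² τ)
Matching u(x,0) = 3sin(2x) + 3sin(3x) + 3sin(5x) term by term: c_2=3, c_3=3, c_5=3.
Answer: u(x, τ) = 3exp(-4τ)sin(2x) + 3exp(-9τ)sin(3x) + 3exp(-25τ)sin(5x)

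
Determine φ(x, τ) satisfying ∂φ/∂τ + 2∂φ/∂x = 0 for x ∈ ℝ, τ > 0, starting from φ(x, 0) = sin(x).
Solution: By method of characteristics (waves move right with speed 2):
Along characteristics x - 2τ = const, φ is constant, so φ(x,τ) = f(x - 2τ) with f = φ(·, 0).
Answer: φ(x, τ) = sin(x - 2τ)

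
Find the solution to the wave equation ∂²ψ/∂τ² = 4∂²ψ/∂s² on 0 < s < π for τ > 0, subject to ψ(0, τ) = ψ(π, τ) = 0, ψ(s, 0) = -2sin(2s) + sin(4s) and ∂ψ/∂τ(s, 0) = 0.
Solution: Using separation of variables ψ = X(s)T(τ):
Eigenfunctions: sin(ns), n = 1, 2, 3, ...
General solution: ψ(s, τ) = Σ [A_n cos(2n τ) + B_n sin(2n τ)] sin(ns)
From ψ(s,0) = -2sin(2s) + sin(4s): A_2=-2, A_4=1. From ψ_τ(s,0) = 0: all B_n = 0.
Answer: ψ(s, τ) = -2sin(2s)cos(4τ) + sin(4s)cos(8τ)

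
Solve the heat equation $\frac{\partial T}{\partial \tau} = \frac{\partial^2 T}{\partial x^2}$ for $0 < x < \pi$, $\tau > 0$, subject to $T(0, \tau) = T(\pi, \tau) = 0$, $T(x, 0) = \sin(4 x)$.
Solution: Using separation of variables $T = X(x)G(\tau)$:
Eigenfunctions: $\sin(nx)$, $n = 1, 2, 3, \ldots$
General solution: $T(x, \tau) = \sum c_n \sin(nx) e^{-n^2 \tau}$
Matching $T(x,0) = \sin(4 x)$ term by term: $c_4=1$.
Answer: $T(x, \tau) = e^{-16 \tau} \sin(4 x)$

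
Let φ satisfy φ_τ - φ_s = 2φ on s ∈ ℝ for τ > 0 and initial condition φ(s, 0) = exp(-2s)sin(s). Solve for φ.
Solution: Substitute φ = exp(-2s)u.
Then φ_s = exp(-2s)(u_s - 2u), φ_τ = exp(-2s)u_τ; substituting and dividing by exp(-2s), the lower-order terms cancel: u_τ - u_s = 0 (standard advection equation).
Data for u: u(s,0) = exp(2s)φ(s,0) = sin(s).
By characteristics (ds/dτ = -1), u(s,τ) = f(s + τ) with f = u(·, 0).
So u(s,τ) = sin(s + τ), and φ(s,τ) = exp(-2s)u(s,τ).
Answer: φ(s, τ) = exp(-2s)sin(s + τ)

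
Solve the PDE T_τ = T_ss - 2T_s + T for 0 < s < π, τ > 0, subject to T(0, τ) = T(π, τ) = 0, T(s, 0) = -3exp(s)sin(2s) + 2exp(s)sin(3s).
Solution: Substitute T = exp(s)u.
Then T_s = exp(s)(u_s + u), T_ss = exp(s)(u_ss + 2u_s + u), T_τ = exp(s)u_τ; substituting and dividing by exp(s), the lower-order terms cancel: u_τ = u_ss (standard heat equation).
Data for u: u(s,0) = exp(-s)T(s,0) = -3sin(2s) + 2sin(3s). The boundary conditions carry over: u(0,τ) = u(π,τ) = 0.
Separating variables: u = Σ c_n exp(-n²τ) sin(ns). From u(s,0) = -3sin(2s) + 2sin(3s): c_2=-3, c_3=2.
So u(s,τ) = -3exp(-4τ)sin(2s) + 2exp(-9τ)sin(3s), and T(s,τ) = exp(s)u(s,τ).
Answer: T(s, τ) = -3exp(s)exp(-4τ)sin(2s) + 2exp(s)exp(-9τ)sin(3s)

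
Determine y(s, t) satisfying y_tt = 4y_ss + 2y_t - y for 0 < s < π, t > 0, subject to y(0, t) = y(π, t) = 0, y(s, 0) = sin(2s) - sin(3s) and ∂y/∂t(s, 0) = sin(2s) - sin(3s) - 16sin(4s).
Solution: Substitute y = exp(t)u, i.e. u = exp(-t)y.
By the product rule, y_t = exp(t)(u_t + u), y_tt = exp(t)(u_tt + 2u_t + u), y_ss = exp(t)u_ss.
Substituting into the PDE and dividing by exp(t): u_tt + 2u_t + u = 4u_ss + 2(u_t + u) - u.
The lower-order terms cancel, leaving the standard wave equation u_tt = 4u_ss.
Initial data for u: u(s,0) = y(s,0) = sin(2s) - sin(3s); u_t(s,0) = y_t(s,0) - y(s,0) = -16sin(4s). The boundary conditions carry over: u(0,t) = u(π,t) = 0.
Solve for u:
  Using separation of variables u = X(s)T(t):
  Eigenfunctions: sin(ns), n = 1, 2, 3, ...
  General solution: u(s, t) = Σ [A_n cos(2n t) + B_n sin(2n t)] sin(ns)
  From u(s,0) = sin(2s) - sin(3s): A_2=1, A_3=-1. From u_t(s,0) = -16sin(4s), using u_t(s,0) = Σ ω_n B_n sin(ns) with ω_n = 2n: B_4 = (-16)/8 = -2.
Hence u(s,t) = sin(2s)cos(4t) - sin(3s)cos(6t) - 2sin(4s)sin(8t).
Transform back: y(s,t) = exp(t)u(s,t).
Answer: y(s, t) = exp(t)sin(2s)cos(4t) - exp(t)sin(3s)cos(6t) - 2exp(t)sin(4s)sin(8t)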